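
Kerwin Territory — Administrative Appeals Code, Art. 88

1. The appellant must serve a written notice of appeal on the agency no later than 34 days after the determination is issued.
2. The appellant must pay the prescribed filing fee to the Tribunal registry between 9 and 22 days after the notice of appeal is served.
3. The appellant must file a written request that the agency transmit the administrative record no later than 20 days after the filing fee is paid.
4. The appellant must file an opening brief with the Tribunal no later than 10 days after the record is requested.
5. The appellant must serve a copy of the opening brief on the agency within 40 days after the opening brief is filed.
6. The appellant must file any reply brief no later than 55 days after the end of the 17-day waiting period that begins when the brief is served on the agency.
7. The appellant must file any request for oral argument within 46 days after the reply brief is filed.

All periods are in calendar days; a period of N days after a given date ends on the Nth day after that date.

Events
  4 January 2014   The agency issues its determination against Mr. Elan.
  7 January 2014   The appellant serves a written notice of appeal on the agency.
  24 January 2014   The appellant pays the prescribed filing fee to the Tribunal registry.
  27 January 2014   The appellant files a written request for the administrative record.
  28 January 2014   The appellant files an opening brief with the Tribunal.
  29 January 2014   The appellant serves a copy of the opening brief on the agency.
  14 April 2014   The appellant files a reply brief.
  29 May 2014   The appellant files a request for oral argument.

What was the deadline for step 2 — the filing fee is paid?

29 January 2014

Step 2 runs from 7 January 2014, when the notice of appeal is served. The window is 9–22 days after 7 January 2014; it closes on 29 January 2014.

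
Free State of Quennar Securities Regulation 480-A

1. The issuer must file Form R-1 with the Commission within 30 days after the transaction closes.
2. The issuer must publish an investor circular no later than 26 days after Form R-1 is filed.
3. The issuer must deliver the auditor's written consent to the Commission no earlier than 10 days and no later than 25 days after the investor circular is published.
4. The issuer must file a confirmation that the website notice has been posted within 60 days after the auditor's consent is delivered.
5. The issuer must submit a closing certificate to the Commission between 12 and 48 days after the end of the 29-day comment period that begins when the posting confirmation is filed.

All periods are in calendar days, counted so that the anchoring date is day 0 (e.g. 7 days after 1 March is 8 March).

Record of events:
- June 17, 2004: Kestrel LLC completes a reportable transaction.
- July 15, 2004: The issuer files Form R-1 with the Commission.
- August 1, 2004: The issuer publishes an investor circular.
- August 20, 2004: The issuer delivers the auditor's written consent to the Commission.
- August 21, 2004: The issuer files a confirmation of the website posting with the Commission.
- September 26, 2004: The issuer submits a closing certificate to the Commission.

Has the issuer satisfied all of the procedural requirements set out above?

No

Step 1: 30 days after June 17, 2004 (when the transaction closes) is July 17, 2004; July 15, 2004 is within that limit.
Step 2: 26 days after July 15, 2004 (when Form R-1 is filed) is August 10, 2004; completed August 1, 2004, before the deadline.
Step 3: the window is 10–25 days after August 1, 2004 (when the investor circular is published), so August 11, 2004 through August 26, 2004; done August 20, 2004, which is between those dates.
Step 4: 60 days after August 20, 2004 (when the auditor's consent is delivered) is October 19, 2004; completed August 21, 2004, before the deadline.
Step 5: the window is 12–48 days after September 19, 2004 (end of the 29-day comment period, which began when the posting confirmation is filed on August 21, 2004), so October 1, 2004 through November 6, 2004; done September 26, 2004 — 5 days before the window opened.
Later steps need not be reached.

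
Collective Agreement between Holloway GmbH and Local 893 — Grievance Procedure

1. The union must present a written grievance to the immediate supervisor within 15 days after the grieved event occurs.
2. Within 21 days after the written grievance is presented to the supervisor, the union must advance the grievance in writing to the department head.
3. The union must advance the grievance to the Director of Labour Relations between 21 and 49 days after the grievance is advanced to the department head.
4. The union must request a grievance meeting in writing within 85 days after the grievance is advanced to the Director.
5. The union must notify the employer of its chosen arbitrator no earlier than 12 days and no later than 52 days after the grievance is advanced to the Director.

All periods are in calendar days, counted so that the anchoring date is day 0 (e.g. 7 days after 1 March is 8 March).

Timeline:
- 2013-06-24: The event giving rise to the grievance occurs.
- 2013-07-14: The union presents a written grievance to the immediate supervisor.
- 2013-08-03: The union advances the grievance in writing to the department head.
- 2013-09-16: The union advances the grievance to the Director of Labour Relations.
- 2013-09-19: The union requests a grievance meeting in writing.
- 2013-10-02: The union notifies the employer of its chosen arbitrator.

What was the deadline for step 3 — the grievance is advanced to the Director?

Step 3 runs from 2013-08-03, when the grievance is advanced to the department head. The window is 21–49 days after 2013-08-03; it closes on 2013-09-21.

2013-09-21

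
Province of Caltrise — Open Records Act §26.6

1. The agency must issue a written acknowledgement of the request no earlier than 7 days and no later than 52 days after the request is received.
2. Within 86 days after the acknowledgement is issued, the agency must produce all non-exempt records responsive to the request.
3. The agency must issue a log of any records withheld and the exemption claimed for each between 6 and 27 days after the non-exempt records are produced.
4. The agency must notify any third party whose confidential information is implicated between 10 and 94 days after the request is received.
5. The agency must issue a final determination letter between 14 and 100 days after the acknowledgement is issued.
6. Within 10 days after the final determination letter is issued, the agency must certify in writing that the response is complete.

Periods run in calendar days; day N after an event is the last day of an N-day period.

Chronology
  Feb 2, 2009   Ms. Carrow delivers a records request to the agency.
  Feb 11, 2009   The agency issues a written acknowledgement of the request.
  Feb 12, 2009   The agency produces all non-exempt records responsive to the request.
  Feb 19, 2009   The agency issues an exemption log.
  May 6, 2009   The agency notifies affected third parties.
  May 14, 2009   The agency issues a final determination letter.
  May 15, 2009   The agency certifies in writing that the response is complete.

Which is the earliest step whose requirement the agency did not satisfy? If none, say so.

Step 1 — 7 and 52 days from Feb 2, 2009 (when the request is received) are Feb 9, 2009 and Mar 26, 2009 respectively; Feb 11, 2009 falls inside that range.
Step 2 — counting 86 days from Feb 11, 2009 (when the acknowledgement is issued) gives a deadline of May 8, 2009; completed Feb 12, 2009, before the deadline.
Step 3 — 6 and 27 days from Feb 12, 2009 (when the non-exempt records are produced) are Feb 18, 2009 and Mar 11, 2009 respectively; done Feb 19, 2009 — within the window.
Step 4 — 10 and 94 days from Feb 2, 2009 (when the request is received) are Feb 12, 2009 and May 7, 2009 respectively; done May 6, 2009 — within the window.
Step 5 — 14 and 100 days from Feb 11, 2009 (when the acknowledgement is issued) are Feb 25, 2009 and May 22, 2009 respectively; done May 14, 2009, which is between those dates.
Step 6 — counting 10 days from May 14, 2009 (when the final determination letter is issued) gives a deadline of May 24, 2009; May 15, 2009 is within that limit.

None — every step was satisfied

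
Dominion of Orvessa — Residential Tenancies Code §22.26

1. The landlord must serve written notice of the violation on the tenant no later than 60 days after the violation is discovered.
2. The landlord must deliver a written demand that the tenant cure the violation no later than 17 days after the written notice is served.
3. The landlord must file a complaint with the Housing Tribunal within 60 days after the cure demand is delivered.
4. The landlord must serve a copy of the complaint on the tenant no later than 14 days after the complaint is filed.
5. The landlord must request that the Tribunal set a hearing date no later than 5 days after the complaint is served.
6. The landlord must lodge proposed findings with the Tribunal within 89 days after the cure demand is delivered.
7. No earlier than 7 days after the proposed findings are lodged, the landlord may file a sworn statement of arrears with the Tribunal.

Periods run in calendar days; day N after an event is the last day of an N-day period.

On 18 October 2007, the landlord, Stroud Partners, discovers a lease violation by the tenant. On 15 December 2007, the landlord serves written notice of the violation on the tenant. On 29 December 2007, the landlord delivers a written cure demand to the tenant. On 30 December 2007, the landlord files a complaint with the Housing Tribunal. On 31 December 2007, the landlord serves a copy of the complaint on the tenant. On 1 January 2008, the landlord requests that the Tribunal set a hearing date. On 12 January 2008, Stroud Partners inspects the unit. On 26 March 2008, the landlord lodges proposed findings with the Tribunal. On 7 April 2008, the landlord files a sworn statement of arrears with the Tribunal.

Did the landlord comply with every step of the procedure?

Step 1 — counting 60 days from 18 October 2007 (when the violation is discovered) gives a deadline of 17 December 2007; done 15 December 2007 — timely.
Step 2 — counting 17 days from 15 December 2007 (when the written notice is served) gives a deadline of 1 January 2008; done 29 December 2007 — timely.
Step 3 — counting 60 days from 29 December 2007 (when the cure demand is delivered) gives a deadline of 27 February 2008; completed 30 December 2007, before the deadline.
Step 4 — counting 14 days from 30 December 2007 (when the complaint is filed) gives a deadline of 13 January 2008; done 31 December 2007 — timely.
Step 5 — counting 5 days from 31 December 2007 (when the complaint is served) gives a deadline of 5 January 2008; completed 1 January 2008, before the deadline.
Step 6 — counting 89 days from 29 December 2007 (when the cure demand is delivered) gives a deadline of 27 March 2008; completed 26 March 2008, before the deadline.
Step 7 — must wait 7 days from 26 March 2008 (when the proposed findings are lodged), so not before 2 April 2008; 7 April 2008 is on or after that date.

Yes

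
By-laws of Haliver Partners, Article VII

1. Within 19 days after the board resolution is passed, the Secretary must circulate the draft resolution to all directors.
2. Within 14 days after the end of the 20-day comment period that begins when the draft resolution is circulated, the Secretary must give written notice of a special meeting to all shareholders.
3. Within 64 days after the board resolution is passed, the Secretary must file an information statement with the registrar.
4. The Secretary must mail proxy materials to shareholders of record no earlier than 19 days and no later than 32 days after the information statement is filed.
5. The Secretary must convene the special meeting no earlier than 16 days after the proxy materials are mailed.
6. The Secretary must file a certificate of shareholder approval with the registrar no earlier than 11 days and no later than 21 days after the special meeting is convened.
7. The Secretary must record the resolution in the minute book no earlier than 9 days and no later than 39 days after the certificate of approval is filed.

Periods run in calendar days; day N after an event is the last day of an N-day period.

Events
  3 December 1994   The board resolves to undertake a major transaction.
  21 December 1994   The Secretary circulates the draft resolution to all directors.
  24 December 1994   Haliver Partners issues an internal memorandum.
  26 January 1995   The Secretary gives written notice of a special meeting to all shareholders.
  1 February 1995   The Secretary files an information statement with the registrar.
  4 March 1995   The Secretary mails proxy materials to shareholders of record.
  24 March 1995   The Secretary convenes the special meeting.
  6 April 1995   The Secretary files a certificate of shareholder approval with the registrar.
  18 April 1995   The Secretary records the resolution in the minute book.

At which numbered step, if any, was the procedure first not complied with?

Step 2

Step 1: 19 days after 3 December 1994 (when the board resolution is passed) is 22 December 1994; completed 21 December 1994, before the deadline.
Step 2: 14 days after 10 January 1995 (end of the 20-day comment period, which began when the draft resolution is circulated on 21 December 1994) is 24 January 1995; done 26 January 1995 — 2 days late.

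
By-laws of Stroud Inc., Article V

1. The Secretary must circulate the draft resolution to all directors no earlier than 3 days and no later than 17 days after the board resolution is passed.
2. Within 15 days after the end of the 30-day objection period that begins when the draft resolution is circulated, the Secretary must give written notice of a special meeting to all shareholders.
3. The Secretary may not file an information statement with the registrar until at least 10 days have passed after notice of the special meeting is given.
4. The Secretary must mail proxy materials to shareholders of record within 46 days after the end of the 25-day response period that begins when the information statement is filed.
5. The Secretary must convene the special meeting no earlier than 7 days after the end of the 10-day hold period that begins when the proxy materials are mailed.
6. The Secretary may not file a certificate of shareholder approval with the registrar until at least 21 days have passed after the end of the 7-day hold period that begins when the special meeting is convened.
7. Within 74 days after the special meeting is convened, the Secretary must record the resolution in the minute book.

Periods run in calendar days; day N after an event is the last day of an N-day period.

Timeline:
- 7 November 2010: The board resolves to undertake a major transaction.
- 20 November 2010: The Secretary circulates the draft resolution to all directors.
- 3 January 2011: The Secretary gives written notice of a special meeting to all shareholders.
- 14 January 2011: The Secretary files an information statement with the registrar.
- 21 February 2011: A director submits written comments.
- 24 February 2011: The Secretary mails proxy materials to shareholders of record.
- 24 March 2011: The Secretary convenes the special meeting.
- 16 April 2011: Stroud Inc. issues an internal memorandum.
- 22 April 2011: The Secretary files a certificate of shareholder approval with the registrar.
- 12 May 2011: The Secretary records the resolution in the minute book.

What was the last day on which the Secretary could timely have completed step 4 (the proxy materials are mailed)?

26 March 2011

The information statement is filed on 14 January 2011; the 25-day response period therefore ends 8 February 2011, and step 4 runs from that date. 46 days after 8 February 2011 is 26 March 2011.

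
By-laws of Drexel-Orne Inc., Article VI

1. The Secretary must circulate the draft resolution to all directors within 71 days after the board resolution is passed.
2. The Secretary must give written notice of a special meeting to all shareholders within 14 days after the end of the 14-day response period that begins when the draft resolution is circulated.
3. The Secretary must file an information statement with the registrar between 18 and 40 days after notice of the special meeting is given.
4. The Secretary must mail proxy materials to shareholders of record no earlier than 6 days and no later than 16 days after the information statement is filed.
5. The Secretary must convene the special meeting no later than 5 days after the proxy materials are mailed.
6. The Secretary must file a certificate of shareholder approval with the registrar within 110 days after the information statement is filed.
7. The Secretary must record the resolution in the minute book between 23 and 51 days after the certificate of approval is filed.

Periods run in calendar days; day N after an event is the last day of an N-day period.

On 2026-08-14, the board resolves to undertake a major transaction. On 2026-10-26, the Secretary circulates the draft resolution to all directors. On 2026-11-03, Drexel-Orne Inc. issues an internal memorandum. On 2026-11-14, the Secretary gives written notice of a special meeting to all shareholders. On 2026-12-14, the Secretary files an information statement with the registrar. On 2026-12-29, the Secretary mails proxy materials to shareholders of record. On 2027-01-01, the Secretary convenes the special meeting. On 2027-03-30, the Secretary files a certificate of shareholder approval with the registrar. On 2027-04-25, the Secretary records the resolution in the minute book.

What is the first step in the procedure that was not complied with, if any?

Step 1

(1) due by 2026-08-14 + 71 days = 2026-10-24; done 2026-10-26 — 2 days late.
Later steps need not be reached.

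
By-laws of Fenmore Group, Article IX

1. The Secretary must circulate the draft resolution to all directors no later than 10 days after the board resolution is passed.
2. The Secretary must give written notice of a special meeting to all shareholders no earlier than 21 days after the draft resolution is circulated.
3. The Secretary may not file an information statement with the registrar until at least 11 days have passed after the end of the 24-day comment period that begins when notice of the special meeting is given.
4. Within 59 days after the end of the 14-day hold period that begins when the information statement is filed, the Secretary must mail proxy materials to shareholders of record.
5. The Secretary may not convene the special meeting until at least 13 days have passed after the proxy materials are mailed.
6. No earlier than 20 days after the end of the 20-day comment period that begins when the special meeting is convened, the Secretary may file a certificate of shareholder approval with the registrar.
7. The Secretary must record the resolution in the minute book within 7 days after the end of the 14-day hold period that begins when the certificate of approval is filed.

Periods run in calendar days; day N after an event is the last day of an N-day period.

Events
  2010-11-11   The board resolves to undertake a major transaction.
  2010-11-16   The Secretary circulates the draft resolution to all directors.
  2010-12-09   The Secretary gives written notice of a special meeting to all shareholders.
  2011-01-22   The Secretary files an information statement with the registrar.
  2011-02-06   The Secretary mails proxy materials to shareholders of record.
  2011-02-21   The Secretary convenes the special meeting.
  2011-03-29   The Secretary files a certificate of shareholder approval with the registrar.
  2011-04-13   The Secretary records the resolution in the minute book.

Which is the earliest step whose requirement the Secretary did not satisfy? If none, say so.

Step 6

Step 1 — counting 10 days from 2010-11-11 (when the board resolution is passed) gives a deadline of 2010-11-21; 2010-11-16 is within that limit.
Step 2 — must wait 21 days from 2010-11-16 (when the draft resolution is circulated), so not before 2010-12-07; 2010-12-09 is on or after that date.
Step 3 — must wait 11 days from 2011-01-02 (end of the 24-day comment period, which began when notice of the special meeting is given on 2010-12-09), so not before 2011-01-13; done 2011-01-22 — permitted.
Step 4 — counting 59 days from 2011-02-05 (end of the 14-day hold period, which began when the information statement is filed on 2011-01-22) gives a deadline of 2011-04-05; done 2011-02-06 — timely.
Step 5 — must wait 13 days from 2011-02-06 (when the proxy materials are mailed), so not before 2011-02-19; done 2011-02-21, after the minimum wait.
Step 6 — must wait 20 days from 2011-03-13 (end of the 20-day comment period, which began when the special meeting is convened on 2011-02-21), so not before 2011-04-02; acted on 2011-03-29, 4 days prematurely.
The procedure was therefore not followed at step 6.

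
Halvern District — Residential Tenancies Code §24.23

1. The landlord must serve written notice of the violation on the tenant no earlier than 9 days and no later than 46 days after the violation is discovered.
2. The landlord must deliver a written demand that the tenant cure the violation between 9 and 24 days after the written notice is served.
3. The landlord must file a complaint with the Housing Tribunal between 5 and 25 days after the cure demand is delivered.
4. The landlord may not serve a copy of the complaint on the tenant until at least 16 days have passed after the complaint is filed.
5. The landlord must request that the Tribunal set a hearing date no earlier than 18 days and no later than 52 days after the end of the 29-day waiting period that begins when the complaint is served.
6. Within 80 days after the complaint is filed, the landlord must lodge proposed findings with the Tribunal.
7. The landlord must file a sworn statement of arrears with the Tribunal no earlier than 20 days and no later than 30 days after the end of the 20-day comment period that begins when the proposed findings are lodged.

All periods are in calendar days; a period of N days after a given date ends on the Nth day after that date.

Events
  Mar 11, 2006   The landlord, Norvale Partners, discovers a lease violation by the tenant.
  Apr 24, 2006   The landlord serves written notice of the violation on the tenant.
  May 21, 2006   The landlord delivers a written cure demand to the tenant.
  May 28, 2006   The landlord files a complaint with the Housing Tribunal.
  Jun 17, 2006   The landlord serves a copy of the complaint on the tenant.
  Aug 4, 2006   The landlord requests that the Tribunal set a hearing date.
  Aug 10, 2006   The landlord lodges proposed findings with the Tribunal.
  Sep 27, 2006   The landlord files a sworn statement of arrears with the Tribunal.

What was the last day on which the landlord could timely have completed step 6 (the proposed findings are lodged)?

Step 6 runs from May 28, 2006, when the complaint is filed. 80 days after May 28, 2006 is Aug 16, 2006.

Aug 16, 2006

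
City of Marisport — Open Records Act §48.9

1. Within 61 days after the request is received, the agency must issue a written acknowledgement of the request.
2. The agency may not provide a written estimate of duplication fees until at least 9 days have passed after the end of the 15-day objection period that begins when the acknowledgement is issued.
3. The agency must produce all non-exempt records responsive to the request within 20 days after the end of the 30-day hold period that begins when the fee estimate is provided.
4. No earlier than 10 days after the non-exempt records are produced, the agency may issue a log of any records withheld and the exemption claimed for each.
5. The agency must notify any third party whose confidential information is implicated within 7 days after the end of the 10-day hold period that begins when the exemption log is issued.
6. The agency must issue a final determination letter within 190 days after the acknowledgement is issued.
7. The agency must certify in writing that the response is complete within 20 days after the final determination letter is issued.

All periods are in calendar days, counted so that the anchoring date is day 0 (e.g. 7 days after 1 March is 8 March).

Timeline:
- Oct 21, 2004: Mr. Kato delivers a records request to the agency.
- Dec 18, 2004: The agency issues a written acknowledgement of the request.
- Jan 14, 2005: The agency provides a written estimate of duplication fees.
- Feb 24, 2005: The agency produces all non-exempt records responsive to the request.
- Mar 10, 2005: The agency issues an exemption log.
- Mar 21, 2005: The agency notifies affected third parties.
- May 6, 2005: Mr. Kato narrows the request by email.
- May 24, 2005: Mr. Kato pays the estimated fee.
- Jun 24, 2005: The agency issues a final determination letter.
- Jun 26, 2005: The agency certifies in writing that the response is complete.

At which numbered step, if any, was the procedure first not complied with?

None — every step was satisfied

Step 1 — counting 61 days from Oct 21, 2004 (when the request is received) gives a deadline of Dec 21, 2004; completed Dec 18, 2004, before the deadline.
Step 2 — must wait 9 days from Jan 2, 2005 (end of the 15-day objection period, which began when the acknowledgement is issued on Dec 18, 2004), so not before Jan 11, 2005; done Jan 14, 2005 — permitted.
Step 3 — counting 20 days from Feb 13, 2005 (end of the 30-day hold period, which began when the fee estimate is provided on Jan 14, 2005) gives a deadline of Mar 5, 2005; completed Feb 24, 2005, before the deadline.
Step 4 — must wait 10 days from Feb 24, 2005 (when the non-exempt records are produced), so not before Mar 6, 2005; done Mar 10, 2005, after the minimum wait.
Step 5 — counting 7 days from Mar 20, 2005 (end of the 10-day hold period, which began when the exemption log is issued on Mar 10, 2005) gives a deadline of Mar 27, 2005; done Mar 21, 2005 — timely.
Step 6 — counting 190 days from Dec 18, 2004 (when the acknowledgement is issued) gives a deadline of Jun 26, 2005; done Jun 24, 2005 — timely.
Step 7 — counting 20 days from Jun 24, 2005 (when the final determination letter is issued) gives a deadline of Jul 14, 2005; Jun 26, 2005 is within that limit.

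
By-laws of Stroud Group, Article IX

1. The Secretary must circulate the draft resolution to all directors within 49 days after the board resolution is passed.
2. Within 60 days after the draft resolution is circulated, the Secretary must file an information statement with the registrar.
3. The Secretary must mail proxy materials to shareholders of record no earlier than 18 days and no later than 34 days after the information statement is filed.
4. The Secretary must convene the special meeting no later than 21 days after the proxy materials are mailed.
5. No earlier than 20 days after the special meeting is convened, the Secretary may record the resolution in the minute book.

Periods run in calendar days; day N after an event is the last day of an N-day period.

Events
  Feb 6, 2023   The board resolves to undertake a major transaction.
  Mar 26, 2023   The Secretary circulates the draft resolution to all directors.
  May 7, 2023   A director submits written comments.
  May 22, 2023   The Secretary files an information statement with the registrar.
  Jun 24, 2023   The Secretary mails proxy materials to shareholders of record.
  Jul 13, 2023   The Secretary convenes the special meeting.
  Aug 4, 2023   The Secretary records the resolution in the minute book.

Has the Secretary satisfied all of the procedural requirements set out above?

Step 1: 49 days after Feb 6, 2023 (when the board resolution is passed) is Mar 27, 2023; completed Mar 26, 2023, before the deadline.
Step 2: 60 days after Mar 26, 2023 (when the draft resolution is circulated) is May 25, 2023; done May 22, 2023 — timely.
Step 3: the window is 18–34 days after May 22, 2023 (when the information statement is filed), so Jun 9, 2023 through Jun 25, 2023; done Jun 24, 2023 — within the window.
Step 4: 21 days after Jun 24, 2023 (when the proxy materials are mailed) is Jul 15, 2023; completed Jul 13, 2023, before the deadline.
Step 5: the earliest permitted date is 20 days after Jul 13, 2023 (when the special meeting is convened), i.e. Aug 2, 2023; done Aug 4, 2023, after the minimum wait.

Yes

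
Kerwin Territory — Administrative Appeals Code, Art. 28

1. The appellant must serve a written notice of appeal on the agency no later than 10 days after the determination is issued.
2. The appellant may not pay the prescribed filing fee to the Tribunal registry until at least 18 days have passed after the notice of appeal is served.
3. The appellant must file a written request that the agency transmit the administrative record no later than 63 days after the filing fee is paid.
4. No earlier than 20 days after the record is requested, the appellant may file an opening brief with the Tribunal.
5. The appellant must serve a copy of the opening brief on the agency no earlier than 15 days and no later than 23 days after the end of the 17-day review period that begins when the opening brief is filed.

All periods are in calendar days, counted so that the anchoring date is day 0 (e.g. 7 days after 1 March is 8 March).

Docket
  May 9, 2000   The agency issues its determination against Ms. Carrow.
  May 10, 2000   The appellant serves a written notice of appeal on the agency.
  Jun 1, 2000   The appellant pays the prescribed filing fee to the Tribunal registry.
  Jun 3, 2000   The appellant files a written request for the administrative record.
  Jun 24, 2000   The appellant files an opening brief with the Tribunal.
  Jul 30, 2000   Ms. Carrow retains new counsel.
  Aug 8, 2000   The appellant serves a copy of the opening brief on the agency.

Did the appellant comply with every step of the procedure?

Step 1: 10 days after May 9, 2000 (when the determination is issued) is May 19, 2000; May 10, 2000 is within that limit.
Step 2: the earliest permitted date is 18 days after May 10, 2000 (when the notice of appeal is served), i.e. May 28, 2000; Jun 1, 2000 is on or after that date.
Step 3: 63 days after Jun 1, 2000 (when the filing fee is paid) is Aug 3, 2000; done Jun 3, 2000 — timely.
Step 4: the earliest permitted date is 20 days after Jun 3, 2000 (when the record is requested), i.e. Jun 23, 2000; done Jun 24, 2000 — permitted.
Step 5: the window is 15–23 days after Jul 11, 2000 (end of the 17-day review period, which began when the opening brief is filed on Jun 24, 2000), so Jul 26, 2000 through Aug 3, 2000; Aug 8, 2000 is 5 days past the end of the window.
That is the first point of non-compliance.

No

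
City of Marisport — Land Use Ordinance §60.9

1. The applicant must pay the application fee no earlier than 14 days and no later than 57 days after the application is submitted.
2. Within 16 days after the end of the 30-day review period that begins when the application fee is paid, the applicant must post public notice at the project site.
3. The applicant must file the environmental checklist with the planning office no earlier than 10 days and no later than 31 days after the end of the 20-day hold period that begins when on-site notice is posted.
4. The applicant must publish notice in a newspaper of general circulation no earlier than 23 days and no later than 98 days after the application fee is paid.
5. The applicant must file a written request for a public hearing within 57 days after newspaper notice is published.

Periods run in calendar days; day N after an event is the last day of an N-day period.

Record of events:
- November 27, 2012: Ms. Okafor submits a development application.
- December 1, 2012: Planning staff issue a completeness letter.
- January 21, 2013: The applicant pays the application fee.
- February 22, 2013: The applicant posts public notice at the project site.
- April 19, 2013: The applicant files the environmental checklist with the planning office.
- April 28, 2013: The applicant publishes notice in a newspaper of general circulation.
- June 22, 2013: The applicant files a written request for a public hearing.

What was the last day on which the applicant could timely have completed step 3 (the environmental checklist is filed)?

April 14, 2013

On-site notice is posted on February 22, 2013; the 20-day hold period therefore ends March 14, 2013, and step 3 runs from that date. The window is 10–31 days after March 14, 2013; it closes on April 14, 2013.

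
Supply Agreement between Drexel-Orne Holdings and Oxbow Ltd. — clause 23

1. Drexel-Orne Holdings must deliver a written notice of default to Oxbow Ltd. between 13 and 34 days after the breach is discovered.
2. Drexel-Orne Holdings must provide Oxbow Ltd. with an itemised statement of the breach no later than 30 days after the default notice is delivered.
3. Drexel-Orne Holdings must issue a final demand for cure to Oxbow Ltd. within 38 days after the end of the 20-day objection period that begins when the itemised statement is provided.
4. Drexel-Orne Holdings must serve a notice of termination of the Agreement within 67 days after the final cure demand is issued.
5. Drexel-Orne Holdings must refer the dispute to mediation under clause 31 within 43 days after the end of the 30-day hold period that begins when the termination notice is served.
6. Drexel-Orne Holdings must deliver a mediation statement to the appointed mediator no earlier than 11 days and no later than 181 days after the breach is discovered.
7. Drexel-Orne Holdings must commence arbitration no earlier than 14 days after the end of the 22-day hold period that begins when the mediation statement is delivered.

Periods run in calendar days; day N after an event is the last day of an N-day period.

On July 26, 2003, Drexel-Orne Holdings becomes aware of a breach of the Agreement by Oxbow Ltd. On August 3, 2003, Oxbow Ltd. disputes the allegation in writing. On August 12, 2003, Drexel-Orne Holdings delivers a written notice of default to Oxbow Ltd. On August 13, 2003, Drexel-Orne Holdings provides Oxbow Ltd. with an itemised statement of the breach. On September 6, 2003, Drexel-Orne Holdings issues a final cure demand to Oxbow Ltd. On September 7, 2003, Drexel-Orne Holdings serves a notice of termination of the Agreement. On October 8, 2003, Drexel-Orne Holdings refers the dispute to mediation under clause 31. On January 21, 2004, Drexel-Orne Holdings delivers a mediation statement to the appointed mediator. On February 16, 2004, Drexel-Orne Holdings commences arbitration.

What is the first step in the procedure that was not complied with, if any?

Step 1: the window is 13–34 days after July 26, 2003 (when the breach is discovered), so August 8, 2003 through August 29, 2003; August 12, 2003 falls inside that range.
Step 2: 30 days after August 12, 2003 (when the default notice is delivered) is September 11, 2003; August 13, 2003 is within that limit.
Step 3: 38 days after September 2, 2003 (end of the 20-day objection period, which began when the itemised statement is provided on August 13, 2003) is October 10, 2003; done September 6, 2003 — timely.
Step 4: 67 days after September 6, 2003 (when the final cure demand is issued) is November 12, 2003; September 7, 2003 is within that limit.
Step 5: 43 days after October 7, 2003 (end of the 30-day hold period, which began when the termination notice is served on September 7, 2003) is November 19, 2003; done October 8, 2003 — timely.
Step 6: the window is 11–181 days after July 26, 2003 (when the breach is discovered), so August 6, 2003 through January 23, 2004; January 21, 2004 falls inside that range.
Step 7: the earliest permitted date is 14 days after February 12, 2004 (end of the 22-day hold period, which began when the mediation statement is delivered on January 21, 2004), i.e. February 26, 2004; done February 16, 2004 — 10 days too early.
The procedure was therefore not followed at step 7.

Step 7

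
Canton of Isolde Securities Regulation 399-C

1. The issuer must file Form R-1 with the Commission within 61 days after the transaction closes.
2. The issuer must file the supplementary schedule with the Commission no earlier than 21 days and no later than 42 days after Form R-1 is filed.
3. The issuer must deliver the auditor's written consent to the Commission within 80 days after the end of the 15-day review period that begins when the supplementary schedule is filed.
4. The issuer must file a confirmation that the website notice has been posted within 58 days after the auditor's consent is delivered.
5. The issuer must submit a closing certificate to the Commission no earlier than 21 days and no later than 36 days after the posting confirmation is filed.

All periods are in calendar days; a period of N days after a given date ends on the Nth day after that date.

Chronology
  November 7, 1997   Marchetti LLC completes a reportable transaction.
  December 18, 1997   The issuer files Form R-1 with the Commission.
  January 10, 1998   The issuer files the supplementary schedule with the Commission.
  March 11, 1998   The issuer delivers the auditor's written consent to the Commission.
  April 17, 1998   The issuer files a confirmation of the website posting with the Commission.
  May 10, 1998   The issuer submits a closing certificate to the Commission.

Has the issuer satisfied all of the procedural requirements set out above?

(1) due by November 7, 1997 + 61 days = January 7, 1998; done December 18, 1997 — timely.
(2) the permitted window runs from December 18, 1997 + 21 = January 8, 1998 to December 18, 1997 + 42 = January 29, 1998; done January 10, 1998 — within the window.
(3) due by January 25, 1998 + 80 days = April 15, 1998; completed March 11, 1998, before the deadline.
(4) due by March 11, 1998 + 58 days = May 8, 1998; completed April 17, 1998, before the deadline.
(5) the permitted window runs from April 17, 1998 + 21 = May 8, 1998 to April 17, 1998 + 36 = May 23, 1998; May 10, 1998 falls inside that range.

Yes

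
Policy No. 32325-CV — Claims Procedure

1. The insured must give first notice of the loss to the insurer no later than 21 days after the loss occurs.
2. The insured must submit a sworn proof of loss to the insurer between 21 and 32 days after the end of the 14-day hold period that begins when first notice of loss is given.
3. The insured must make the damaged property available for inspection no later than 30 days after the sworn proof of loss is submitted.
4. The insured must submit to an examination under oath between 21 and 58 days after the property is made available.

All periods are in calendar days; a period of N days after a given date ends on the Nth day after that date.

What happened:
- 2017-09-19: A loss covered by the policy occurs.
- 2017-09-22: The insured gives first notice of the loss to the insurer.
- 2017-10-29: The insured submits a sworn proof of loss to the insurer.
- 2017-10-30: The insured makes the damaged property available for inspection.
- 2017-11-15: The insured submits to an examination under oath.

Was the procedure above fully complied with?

Step 1: 21 days after 2017-09-19 (when the loss occurs) is 2017-10-10; completed 2017-09-22, before the deadline.
Step 2: the window is 21–32 days after 2017-10-06 (end of the 14-day hold period, which began when first notice of loss is given on 2017-09-22), so 2017-10-27 through 2017-11-07; done 2017-10-29, which is between those dates.
Step 3: 30 days after 2017-10-29 (when the sworn proof of loss is submitted) is 2017-11-28; completed 2017-10-30, before the deadline.
Step 4: the window is 21–58 days after 2017-10-30 (when the property is made available), so 2017-11-20 through 2017-12-27; done 2017-11-15 — 5 days before the window opened.

No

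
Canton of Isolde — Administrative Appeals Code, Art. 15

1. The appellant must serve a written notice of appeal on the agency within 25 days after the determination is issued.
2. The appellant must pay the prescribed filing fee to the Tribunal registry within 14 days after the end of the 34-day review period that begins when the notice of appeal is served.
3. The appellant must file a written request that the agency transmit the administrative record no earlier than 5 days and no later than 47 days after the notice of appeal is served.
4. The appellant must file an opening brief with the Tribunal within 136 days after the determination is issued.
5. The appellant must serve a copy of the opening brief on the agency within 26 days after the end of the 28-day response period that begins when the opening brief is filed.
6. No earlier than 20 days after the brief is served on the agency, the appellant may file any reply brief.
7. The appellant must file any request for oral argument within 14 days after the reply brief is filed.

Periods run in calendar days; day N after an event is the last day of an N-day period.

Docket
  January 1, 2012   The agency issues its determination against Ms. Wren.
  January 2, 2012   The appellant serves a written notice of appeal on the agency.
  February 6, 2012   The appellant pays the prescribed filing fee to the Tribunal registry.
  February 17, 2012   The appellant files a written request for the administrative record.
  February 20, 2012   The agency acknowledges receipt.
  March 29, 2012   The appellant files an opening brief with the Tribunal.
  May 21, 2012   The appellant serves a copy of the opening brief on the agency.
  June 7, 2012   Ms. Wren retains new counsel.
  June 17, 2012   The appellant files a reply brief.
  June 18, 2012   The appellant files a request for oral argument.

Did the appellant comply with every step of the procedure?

Step 1: 25 days after January 1, 2012 (when the determination is issued) is January 26, 2012; done January 2, 2012 — timely.
Step 2: 14 days after February 5, 2012 (end of the 34-day review period, which began when the notice of appeal is served on January 2, 2012) is February 19, 2012; completed February 6, 2012, before the deadline.
Step 3: the window is 5–47 days after January 2, 2012 (when the notice of appeal is served), so January 7, 2012 through February 18, 2012; done February 17, 2012 — within the window.
Step 4: 136 days after January 1, 2012 (when the determination is issued) is May 16, 2012; done March 29, 2012 — timely.
Step 5: 26 days after April 26, 2012 (end of the 28-day response period, which began when the opening brief is filed on March 29, 2012) is May 22, 2012; completed May 21, 2012, before the deadline.
Step 6: the earliest permitted date is 20 days after May 21, 2012 (when the brief is served on the agency), i.e. June 10, 2012; done June 17, 2012 — permitted.
Step 7: 14 days after June 17, 2012 (when the reply brief is filed) is July 1, 2012; completed June 18, 2012, before the deadline.

Yes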